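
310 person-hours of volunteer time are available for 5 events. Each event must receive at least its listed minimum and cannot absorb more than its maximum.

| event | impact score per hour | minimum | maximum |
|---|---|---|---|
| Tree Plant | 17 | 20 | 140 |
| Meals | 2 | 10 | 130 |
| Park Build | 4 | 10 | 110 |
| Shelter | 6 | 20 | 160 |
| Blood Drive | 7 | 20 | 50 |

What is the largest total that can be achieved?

Meeting every minimum uses 20+10+10+20+20 = 80 person-hours, leaving 230.
Order the events by impact score per hour: Tree Plant 17 > Blood Drive 7 > Shelter 6 > Park Build 4 > Meals 2.
Tree Plant: +120 to 140 (cap) → 110 left.
Give Blood Drive 30 more to hit its cap of 50 → 80 left.
Only 80 left; Shelter takes them to reach 100.
Total = 17×140 + 2×10 + 4×10 + 6×100 + 7×50 = 3390.

3390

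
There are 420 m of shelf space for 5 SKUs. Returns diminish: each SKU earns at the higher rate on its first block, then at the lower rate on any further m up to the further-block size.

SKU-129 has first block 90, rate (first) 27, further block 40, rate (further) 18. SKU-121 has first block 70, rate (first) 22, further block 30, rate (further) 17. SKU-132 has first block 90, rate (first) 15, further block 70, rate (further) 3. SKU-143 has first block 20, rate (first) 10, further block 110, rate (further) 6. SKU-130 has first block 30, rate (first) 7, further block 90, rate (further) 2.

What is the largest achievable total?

7260

Treat each block as its own option and order by rate: SKU-129/T1 27 > SKU-121/T1 22 > SKU-129/T2 18 > SKU-121/T2 17 > SKU-132/T1 15 > SKU-143/T1 10 > SKU-130/T1 7 > SKU-143/T2 6 > SKU-132/T2 3 > SKU-130/T2 2.
SKU-129 T1 at 27: fill all 90 ; 330 left.
SKU-121/T1 (22): +70 ; 260 left.
SKU-129/T2 (18): +40 ; 220 left.
SKU-121/T2 (17): +30 ; 190 left.
Fill SKU-132 T1 block (90 at 15) ; 100 left.
SKU-143 T1 at 10: fill all 20 ; 80 left.
SKU-130 T1 at 7: fill all 30 ; 50 left.
SKU-143/T2: +50 of 110 at 6; pool empty.
Total = 27×90 + 22×70 + 18×40 + 17×30 + 15×90 + 10×20 + 7×30 + 6×50 = 7260.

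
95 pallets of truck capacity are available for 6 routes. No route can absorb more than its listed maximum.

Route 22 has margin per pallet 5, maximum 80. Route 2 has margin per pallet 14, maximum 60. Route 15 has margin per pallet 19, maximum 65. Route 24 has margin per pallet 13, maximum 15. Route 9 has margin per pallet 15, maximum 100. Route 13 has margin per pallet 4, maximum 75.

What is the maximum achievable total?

Highest margin per pallet first: Route 15 19 > Route 9 15 > Route 2 14 > Route 24 13 > Route 22 5 > Route 13 4.
Give Route 15 65 to hit its cap of 65 → 30 left.
Route 9 has room for 100 but only 30 remain, so it gets 30.
Total = 19×65 + 15×30 = 1685.

1685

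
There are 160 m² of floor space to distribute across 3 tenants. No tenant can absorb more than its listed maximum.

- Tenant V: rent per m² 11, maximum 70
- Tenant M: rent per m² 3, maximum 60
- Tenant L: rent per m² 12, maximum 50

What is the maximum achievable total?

Rank by rent per m²: Tenant L 12 > Tenant V 11 > Tenant M 3.
Give Tenant L 50 to hit its cap of 50 — 110 left.
Tenant V: +70 to 70 (cap) — 40 left.
Tenant M has room for 60 but only 40 remain, so it gets 40.
Total = 11×70 + 3×40 + 12×50 = 1490.

1490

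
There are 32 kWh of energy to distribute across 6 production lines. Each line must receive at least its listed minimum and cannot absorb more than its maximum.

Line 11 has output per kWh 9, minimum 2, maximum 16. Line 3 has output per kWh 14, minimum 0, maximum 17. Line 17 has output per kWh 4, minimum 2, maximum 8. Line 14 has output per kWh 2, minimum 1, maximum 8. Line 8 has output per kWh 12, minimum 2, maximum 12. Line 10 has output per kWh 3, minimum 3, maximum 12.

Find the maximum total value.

Meeting every minimum uses 2+0+2+1+2+3 = 10 kWh, leaving 22.
Rank by output per kWh: Line 3 14 > Line 8 12 > Line 11 9 > Line 17 4 > Line 10 3 > Line 14 2.
Line 3: +17 to 17 (cap) ; 5 left.
Line 8 has room for 10 more but only 5 remain, so it gets 7.
Total = 9×2 + 14×17 + 4×2 + 2×1 + 12×7 + 3×3 = 359.

359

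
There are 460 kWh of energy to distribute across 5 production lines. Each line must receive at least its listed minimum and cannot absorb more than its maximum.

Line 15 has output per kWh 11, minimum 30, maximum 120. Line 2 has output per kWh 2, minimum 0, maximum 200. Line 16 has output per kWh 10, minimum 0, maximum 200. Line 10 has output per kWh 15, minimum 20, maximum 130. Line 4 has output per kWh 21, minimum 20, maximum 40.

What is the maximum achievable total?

Meeting every minimum uses 30+0+0+20+20 = 70 kWh, leaving 390.
Order the production lines by output per kWh: Line 4 21 > Line 10 15 > Line 15 11 > Line 16 10 > Line 2 2.
Give Line 4 20 more to hit its cap of 40 ; 370 left.
Line 10 takes 110 more to reach its cap of 130 ; 260 left.
Line 15: +90 to 120 (cap) ; 170 left.
Only 170 left; Line 16 takes them to reach 170.
Total = 11×120 + 10×170 + 15×130 + 21×40 = 5810.

5810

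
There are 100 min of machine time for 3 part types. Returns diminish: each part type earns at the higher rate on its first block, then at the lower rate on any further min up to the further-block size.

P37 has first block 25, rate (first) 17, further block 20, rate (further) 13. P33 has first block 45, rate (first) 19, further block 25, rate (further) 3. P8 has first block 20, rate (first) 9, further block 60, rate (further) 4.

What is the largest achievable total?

Treat each block as its own option and order by rate: P33/first 19 > P37/first 17 > P37/second 13 > P8/first 9 > P8/second 4 > P33/second 3.
Fill P33 first block (45 at 19) — 55 left.
P37 first at 17: fill all 25 — 30 left.
P37 second at 13: fill all 20 — 10 left.
P8/first: +10 of 20 at 9; pool empty.
Total = 19×45 + 17×25 + 13×20 + 9×10 = 1630.

1630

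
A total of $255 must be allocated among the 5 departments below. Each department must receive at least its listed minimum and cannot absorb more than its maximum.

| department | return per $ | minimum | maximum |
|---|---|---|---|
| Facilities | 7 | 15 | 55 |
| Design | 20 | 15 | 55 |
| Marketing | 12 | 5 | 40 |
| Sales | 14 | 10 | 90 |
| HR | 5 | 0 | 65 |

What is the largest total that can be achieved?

3300

Meeting every minimum uses 15+15+5+10+0 = 45 $, leaving 210.
Rank by return per $: Design 20 > Sales 14 > Marketing 12 > Facilities 7 > HR 5.
Design: +40 to 55 (cap) → 170 left.
Sales: +80 to 90 (cap) → 90 left.
Marketing takes 35 more to reach its cap of 40 → 55 left.
Facilities takes 40 more to reach its cap of 55 → 15 left.
Only 15 left; HR takes them to reach 15.
Total = 7×55 + 20×55 + 12×40 + 14×90 + 5×15 = 3300.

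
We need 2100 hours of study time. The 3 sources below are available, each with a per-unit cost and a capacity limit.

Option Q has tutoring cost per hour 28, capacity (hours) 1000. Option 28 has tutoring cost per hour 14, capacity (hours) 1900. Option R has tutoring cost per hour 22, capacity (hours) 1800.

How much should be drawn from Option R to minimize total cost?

200

Fill from the cheapest source first.
Option 28 (14): use full 1900 ; 200 hours to go.
Option R at 22: take 200 of its 1800 ; requirement met.
Option Q: unused.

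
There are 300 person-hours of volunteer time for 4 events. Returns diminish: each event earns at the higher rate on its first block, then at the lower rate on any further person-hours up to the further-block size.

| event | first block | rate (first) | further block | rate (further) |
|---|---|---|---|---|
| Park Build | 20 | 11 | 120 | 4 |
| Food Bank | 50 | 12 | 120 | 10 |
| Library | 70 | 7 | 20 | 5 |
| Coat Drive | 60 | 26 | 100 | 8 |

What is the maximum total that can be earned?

Treat each block as its own option and order by rate: Coat Drive/T1 26 > Food Bank/T1 12 > Park Build/T1 11 > Food Bank/T2 10 > Coat Drive/T2 8 > Library/T1 7 > Library/T2 5 > Park Build/T2 4.
Coat Drive T1 at 26: fill all 60 — 240 left.
Food Bank/T1 (12): +50 — 190 left.
Park Build T1 at 11: fill all 20 — 170 left.
Fill Food Bank T2 block (120 at 10) — 50 left.
50 remain; put them into Coat Drive T2 at 8.
Total = 26×60 + 12×50 + 11×20 + 10×120 + 8×50 = 3980.

3980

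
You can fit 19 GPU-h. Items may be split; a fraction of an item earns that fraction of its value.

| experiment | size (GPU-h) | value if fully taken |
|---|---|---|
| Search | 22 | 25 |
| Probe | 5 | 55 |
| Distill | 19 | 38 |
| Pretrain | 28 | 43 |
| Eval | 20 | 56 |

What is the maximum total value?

Rank by value-to-size ratio: Probe 55/5≈11, Eval 56/20≈2.8, Distill 38/19≈2, Pretrain 43/28≈1.54, Search 25/22≈1.14.
Probe: take in full, 5 GPU-h for value 55 — 14 left.
14 GPU-h left: a 14/20 share of Eval gives 56×14/20 = 39.2.
Total value = 94.2.

94.2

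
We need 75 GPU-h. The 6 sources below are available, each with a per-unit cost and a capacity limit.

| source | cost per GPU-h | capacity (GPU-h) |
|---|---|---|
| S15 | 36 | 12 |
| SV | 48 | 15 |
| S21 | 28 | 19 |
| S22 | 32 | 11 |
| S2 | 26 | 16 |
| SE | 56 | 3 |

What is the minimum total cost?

Use sources in increasing cost order.
S2 (26): use full 16 → 59 GPU-h to go.
Take 19 from S21 at 28 → need 40 more.
Take 11 from S22 at 32 → need 29 more.
S15 (36): use full 12 → 17 GPU-h to go.
SV at 48: take all 15 GPU-h → 2 still needed.
SE (56): take the remaining 2 → done.
Cost = 16×26 + 19×28 + 11×32 + 12×36 + 15×48 + 2×56 = 2564.

2564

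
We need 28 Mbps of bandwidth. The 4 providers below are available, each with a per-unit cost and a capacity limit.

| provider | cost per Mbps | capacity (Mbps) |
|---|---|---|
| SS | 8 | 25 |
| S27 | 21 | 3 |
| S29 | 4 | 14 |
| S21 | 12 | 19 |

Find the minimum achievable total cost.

Use providers in increasing cost order.
S29 at 4: take all 14 Mbps → 14 still needed.
Take 14 from SS at 8 to finish.
S21, S27: unused.
Cost = 14×4 + 14×8 = 168.

168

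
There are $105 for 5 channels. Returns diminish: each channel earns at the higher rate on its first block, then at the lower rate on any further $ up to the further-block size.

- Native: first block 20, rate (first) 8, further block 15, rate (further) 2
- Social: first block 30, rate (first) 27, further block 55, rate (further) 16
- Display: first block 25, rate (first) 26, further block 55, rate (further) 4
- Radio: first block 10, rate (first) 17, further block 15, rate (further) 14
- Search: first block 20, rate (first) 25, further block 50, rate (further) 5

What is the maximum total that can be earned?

2450

Order all 10 blocks by rate: Social/first 27 > Display/first 26 > Search/first 25 > Radio/first 17 > Social/second 16 > Radio/second 14 > Native/first 8 > Search/second 5 > Display/second 4 > Native/second 2.
Social/first (27): +30 ; 75 left.
Fill Display first block (25 at 26) ; 50 left.
Search/first (25): +20 ; 30 left.
Fill Radio first block (10 at 17) ; 20 left.
Social second at 16: only 20 left, fill 20.
Total = 27×30 + 26×25 + 25×20 + 17×10 + 16×20 = 2450.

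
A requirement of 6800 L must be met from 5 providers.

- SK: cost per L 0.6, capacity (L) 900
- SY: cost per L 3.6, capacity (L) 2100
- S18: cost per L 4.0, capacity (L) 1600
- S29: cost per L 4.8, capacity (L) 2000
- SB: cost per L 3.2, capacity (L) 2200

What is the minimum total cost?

21540

Cheapest first:
SK (0.6): use full 900 ; 5900 L to go.
SB (3.2): use full 2200 ; 3700 L to go.
SY (3.6): use full 2100 ; 1600 L to go.
Take 1600 from S18 at 4.0 ; need 0 more.
S29: unused.
Cost = 900×0.6 + 2200×3.2 + 2100×3.6 + 1600×4.0 = 21540.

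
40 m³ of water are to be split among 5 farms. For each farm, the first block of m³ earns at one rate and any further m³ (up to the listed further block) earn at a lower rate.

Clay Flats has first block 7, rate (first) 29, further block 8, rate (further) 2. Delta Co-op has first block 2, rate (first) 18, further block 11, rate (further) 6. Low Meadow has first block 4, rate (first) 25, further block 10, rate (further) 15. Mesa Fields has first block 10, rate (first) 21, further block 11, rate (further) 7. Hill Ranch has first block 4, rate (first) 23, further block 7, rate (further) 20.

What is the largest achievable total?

871

Treat each block as its own option and order by rate: Clay Flats/first 29 > Low Meadow/first 25 > Hill Ranch/first 23 > Mesa Fields/first 21 > Hill Ranch/second 20 > Delta Co-op/first 18 > Low Meadow/second 15 > Mesa Fields/second 7 > Delta Co-op/second 6 > Clay Flats/second 2.
Clay Flats first at 29: fill all 7 ; 33 left.
Low Meadow first at 25: fill all 4 ; 29 left.
Hill Ranch first at 23: fill all 4 ; 25 left.
Mesa Fields first at 21: fill all 10 ; 15 left.
Fill Hill Ranch second block (7 at 20) ; 8 left.
Delta Co-op/first (18): +2 ; 6 left.
Low Meadow/second: +6 of 10 at 15; pool empty.
Total = 29×7 + 25×4 + 23×4 + 21×10 + 20×7 + 18×2 + 15×6 = 871.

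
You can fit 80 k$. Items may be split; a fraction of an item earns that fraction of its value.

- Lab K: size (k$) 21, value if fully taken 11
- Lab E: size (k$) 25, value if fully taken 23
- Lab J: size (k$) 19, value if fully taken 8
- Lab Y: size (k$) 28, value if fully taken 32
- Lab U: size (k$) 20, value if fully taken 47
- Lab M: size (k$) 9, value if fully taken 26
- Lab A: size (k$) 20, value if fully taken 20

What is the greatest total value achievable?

127.76

Sort by value density: Lab M 26/9≈2.89, Lab U 47/20≈2.35, Lab Y 32/28≈1.14, Lab A 20/20≈1, Lab E 23/25≈0.92, Lab K 11/21≈0.524, Lab J 8/19≈0.421.
Take all of Lab M (9 k$, value 26) ; 71 k$ left.
All 20 k$ of Lab U fit (value 47) ; 51 remain.
All 28 k$ of Lab Y fit (value 32) ; 23 remain.
Take all of Lab A (20 k$, value 20) ; 3 k$ left.
Fill the last 3 k$ with part of Lab E: 3/25 of it earns 2.76.
Total value = 127.76.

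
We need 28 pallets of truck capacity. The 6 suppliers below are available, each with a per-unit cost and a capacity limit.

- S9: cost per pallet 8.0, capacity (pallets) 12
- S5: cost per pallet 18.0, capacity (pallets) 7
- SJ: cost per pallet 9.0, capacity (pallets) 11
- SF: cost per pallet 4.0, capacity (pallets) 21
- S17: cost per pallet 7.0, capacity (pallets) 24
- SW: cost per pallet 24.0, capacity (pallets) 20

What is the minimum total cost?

Use suppliers in increasing cost order.
SF (4.0): use full 21 ; 7 pallets to go.
Take 7 from S17 at 7.0 to finish.
S9, SJ, S5, SW: unused.
Cost = 21×4.0 + 7×7.0 = 133.

133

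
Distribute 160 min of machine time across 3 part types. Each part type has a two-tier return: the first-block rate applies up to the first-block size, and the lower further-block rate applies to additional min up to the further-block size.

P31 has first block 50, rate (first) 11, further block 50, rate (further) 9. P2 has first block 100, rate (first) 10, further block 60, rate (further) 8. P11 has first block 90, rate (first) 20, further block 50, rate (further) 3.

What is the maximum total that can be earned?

2550

Order all 6 blocks by rate: P11/tier1 20 > P31/tier1 11 > P2/tier1 10 > P31/tier2 9 > P2/tier2 8 > P11/tier2 3.
P11 tier1 at 20: fill all 90 ; 70 left.
P31 tier1 at 11: fill all 50 ; 20 left.
20 remain; put them into P2 tier1 at 10.
Total = 20×90 + 11×50 + 10×20 = 2550.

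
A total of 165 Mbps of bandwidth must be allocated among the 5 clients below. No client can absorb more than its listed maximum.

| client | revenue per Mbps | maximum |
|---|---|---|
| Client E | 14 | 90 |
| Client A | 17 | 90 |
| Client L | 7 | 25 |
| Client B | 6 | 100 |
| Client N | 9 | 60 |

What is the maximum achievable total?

2580

Rank by revenue per Mbps: Client A 17 > Client E 14 > Client N 9 > Client L 7 > Client B 6.
Give Client A 90 to hit its cap of 90 → 75 left.
Client E: +75 (room for 90) → 75. Pool exhausted.
Total = 14×75 + 17×90 = 2580.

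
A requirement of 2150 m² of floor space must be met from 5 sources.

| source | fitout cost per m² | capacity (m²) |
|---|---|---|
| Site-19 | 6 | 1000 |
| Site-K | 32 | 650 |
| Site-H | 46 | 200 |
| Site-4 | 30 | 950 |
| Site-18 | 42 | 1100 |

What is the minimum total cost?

Use sources in increasing cost order.
Take 1000 from Site-19 at 6 — need 1150 more.
Site-4 (30): use full 950 — 200 m² to go.
Site-K at 32: take 200 of its 650 — requirement met.
Site-18, Site-H: unused.
Cost = 1000×6 + 950×30 + 200×32 = 40900.

40900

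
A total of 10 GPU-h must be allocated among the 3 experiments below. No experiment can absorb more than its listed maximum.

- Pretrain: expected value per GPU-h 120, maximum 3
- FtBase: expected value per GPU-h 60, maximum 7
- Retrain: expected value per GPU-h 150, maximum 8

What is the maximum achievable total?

Order the experiments by expected value per GPU-h: Retrain 150 > Pretrain 120 > FtBase 60.
Give Retrain 8 to hit its cap of 8 ; 2 left.
Pretrain has room for 3 but only 2 remain, so it gets 2.
Total = 120×2 + 150×8 = 1440.

1440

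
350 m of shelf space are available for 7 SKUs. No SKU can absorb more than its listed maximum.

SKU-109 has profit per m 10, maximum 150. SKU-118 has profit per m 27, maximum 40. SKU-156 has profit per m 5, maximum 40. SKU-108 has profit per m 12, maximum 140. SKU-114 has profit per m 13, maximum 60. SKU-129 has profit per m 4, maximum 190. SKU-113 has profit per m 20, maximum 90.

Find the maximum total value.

Highest profit per m first: SKU-118 27 > SKU-113 20 > SKU-114 13 > SKU-108 12 > SKU-109 10 > SKU-156 5 > SKU-129 4.
Give SKU-118 40 to hit its cap of 40 → 310 left.
SKU-113 takes 90 to reach its cap of 90 → 220 left.
SKU-114 takes 60 to reach its cap of 60 → 160 left.
SKU-108: +140 to 140 (cap) → 20 left.
SKU-109 has room for 150 but only 20 remain, so it gets 20.
Total = 10×20 + 27×40 + 12×140 + 13×60 + 20×90 = 5540.

5540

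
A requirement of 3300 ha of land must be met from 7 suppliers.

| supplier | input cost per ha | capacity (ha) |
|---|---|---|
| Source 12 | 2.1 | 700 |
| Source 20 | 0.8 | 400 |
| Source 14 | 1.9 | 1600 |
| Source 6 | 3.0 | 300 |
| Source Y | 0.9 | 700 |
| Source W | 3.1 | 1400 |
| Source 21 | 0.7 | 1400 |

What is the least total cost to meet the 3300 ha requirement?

Cheapest first:
Source 21 (0.7): use full 1400 → 1900 ha to go.
Source 20 (0.8): use full 400 → 1500 ha to go.
Take 700 from Source Y at 0.9 → need 800 more.
Source 14 (1.9): take the remaining 800 → done.
Source 12, Source 6, Source W: unused.
Cost = 1400×0.7 + 400×0.8 + 700×0.9 + 800×1.9 = 3450.

3450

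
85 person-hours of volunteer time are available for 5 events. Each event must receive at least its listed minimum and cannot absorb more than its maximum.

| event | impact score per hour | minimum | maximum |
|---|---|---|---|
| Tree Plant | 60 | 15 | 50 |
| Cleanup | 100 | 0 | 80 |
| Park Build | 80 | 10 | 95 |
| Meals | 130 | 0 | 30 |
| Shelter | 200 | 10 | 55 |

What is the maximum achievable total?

Meeting every minimum uses 15+0+10+0+10 = 35 person-hours, leaving 50.
Rank by impact score per hour: Shelter 200 > Meals 130 > Cleanup 100 > Park Build 80 > Tree Plant 60.
Give Shelter 45 more to hit its cap of 55 ; 5 left.
Meals: +5 (room for 30) → 5. Pool exhausted.
Total = 60×15 + 80×10 + 130×5 + 200×55 = 13350.

13350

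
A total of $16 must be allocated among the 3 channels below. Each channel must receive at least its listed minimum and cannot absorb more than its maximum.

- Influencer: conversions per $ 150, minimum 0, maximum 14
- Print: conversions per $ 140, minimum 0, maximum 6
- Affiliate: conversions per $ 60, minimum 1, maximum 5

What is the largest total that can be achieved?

Meeting every minimum uses 0+0+1 = 1 $, leaving 15.
Highest conversions per $ first: Influencer 150 > Print 140 > Affiliate 60.
Give Influencer 14 more to hit its cap of 14 — 1 left.
Print has room for 6 more but only 1 remain, so it gets 1.
Total = 150×14 + 140×1 + 60×1 = 2300.

2300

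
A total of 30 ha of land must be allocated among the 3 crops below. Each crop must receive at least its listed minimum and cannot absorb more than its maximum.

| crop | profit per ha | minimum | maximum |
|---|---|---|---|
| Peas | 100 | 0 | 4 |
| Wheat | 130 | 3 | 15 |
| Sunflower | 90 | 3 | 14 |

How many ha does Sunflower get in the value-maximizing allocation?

11

Meeting every minimum uses 0+3+3 = 6 ha, leaving 24.
Rank by profit per ha: Wheat 130 > Peas 100 > Sunflower 90.
Give Wheat 12 more to hit its cap of 15 — 12 left.
Peas: +4 to 4 (cap) — 8 left.
Only 8 left; Sunflower takes them to reach 11.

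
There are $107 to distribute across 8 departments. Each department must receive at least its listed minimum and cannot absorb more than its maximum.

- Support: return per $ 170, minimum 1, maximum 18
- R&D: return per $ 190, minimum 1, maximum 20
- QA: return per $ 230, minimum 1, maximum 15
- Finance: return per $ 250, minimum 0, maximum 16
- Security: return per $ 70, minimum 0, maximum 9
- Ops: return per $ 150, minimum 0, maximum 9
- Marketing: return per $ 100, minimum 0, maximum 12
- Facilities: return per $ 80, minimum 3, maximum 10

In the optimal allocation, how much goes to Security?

7

Meeting every minimum uses 1+1+1+0+0+0+0+3 = 6 $, leaving 101.
Order the departments by return per $: Finance 250 > QA 230 > R&D 190 > Support 170 > Ops 150 > Marketing 100 > Facilities 80 > Security 70.
Finance: +16 to 16 (cap) — 85 left.
QA takes 14 more to reach its cap of 15 — 71 left.
R&D takes 19 more to reach its cap of 20 — 52 left.
Give Support 17 more to hit its cap of 18 — 35 left.
Give Ops 9 more to hit its cap of 9 — 26 left.
Give Marketing 12 more to hit its cap of 12 — 14 left.
Give Facilities 7 more to hit its cap of 10 — 7 left.
Security has room for 9 more but only 7 remain, so it gets 7.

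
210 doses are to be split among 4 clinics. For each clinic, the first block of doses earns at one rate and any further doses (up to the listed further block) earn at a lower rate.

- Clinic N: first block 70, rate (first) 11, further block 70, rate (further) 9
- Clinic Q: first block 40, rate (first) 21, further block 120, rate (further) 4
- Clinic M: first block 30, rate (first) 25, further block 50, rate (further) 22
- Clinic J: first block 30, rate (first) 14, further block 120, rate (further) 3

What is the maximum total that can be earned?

3770

Treat each block as its own option and order by rate: Clinic M/first 25 > Clinic M/second 22 > Clinic Q/first 21 > Clinic J/first 14 > Clinic N/first 11 > Clinic N/second 9 > Clinic Q/second 4 > Clinic J/second 3.
Fill Clinic M first block (30 at 25) → 180 left.
Clinic M second at 22: fill all 50 → 130 left.
Clinic Q/first (21): +40 → 90 left.
Clinic J/first (14): +30 → 60 left.
Clinic N first at 11: only 60 left, fill 60.
Total = 25×30 + 22×50 + 21×40 + 14×30 + 11×60 = 3770.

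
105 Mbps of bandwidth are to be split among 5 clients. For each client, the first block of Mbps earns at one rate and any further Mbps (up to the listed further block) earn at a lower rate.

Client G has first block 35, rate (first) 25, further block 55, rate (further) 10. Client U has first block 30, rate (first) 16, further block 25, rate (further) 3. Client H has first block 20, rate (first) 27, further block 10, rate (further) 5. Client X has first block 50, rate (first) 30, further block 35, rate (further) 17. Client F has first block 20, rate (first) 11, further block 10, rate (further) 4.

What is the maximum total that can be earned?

Order all 10 blocks by rate: Client X/first 30 > Client H/first 27 > Client G/first 25 > Client X/second 17 > Client U/first 16 > Client F/first 11 > Client G/second 10 > Client H/second 5 > Client F/second 4 > Client U/second 3.
Fill Client X first block (50 at 30) — 55 left.
Client H first at 27: fill all 20 — 35 left.
Fill Client G first block (35 at 25) — 0 left.
Total = 30×50 + 27×20 + 25×35 = 2915.

2915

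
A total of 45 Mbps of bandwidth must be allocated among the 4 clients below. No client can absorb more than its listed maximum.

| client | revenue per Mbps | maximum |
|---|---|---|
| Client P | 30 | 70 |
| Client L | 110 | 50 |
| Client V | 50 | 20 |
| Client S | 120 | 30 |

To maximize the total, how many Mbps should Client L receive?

Order the clients by revenue per Mbps: Client S 120 > Client L 110 > Client V 50 > Client P 30.
Give Client S 30 to hit its cap of 30 — 15 left.
Client L: +15 (room for 50) → 15. Pool exhausted.

15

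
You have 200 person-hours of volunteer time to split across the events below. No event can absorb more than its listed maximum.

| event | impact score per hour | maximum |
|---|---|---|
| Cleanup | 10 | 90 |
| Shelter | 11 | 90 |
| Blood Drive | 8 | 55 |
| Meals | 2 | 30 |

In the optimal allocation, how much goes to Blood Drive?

20

Order the events by impact score per hour: Shelter 11 > Cleanup 10 > Blood Drive 8 > Meals 2.
Shelter: +90 to 90 (cap) — 110 left.
Cleanup takes 90 to reach its cap of 90 — 20 left.
Only 20 left; Blood Drive takes them to reach 20.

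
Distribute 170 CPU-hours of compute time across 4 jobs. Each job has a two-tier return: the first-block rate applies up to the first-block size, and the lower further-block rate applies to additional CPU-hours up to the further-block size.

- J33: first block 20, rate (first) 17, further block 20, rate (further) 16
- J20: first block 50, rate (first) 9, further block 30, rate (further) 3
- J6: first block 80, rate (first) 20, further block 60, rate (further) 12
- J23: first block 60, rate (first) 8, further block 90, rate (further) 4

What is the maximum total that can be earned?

Rank every tier by rate: J6/tier1 20 > J33/tier1 17 > J33/tier2 16 > J6/tier2 12 > J20/tier1 9 > J23/tier1 8 > J23/tier2 4 > J20/tier2 3.
J6/tier1 (20): +80 ; 90 left.
J33/tier1 (17): +20 ; 70 left.
Fill J33 tier2 block (20 at 16) ; 50 left.
50 remain; put them into J6 tier2 at 12.
Total = 20×80 + 17×20 + 16×20 + 12×50 = 2860.

2860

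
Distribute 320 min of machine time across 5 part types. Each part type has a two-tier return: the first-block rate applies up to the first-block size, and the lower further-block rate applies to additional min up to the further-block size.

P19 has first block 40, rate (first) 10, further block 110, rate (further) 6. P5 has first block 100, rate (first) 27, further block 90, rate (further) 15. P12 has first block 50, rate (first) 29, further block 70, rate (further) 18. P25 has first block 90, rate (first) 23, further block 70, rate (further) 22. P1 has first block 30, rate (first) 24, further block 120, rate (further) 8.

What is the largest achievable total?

Treat each block as its own option and order by rate: P12/first 29 > P5/first 27 > P1/first 24 > P25/first 23 > P25/second 22 > P12/second 18 > P5/second 15 > P19/first 10 > P1/second 8 > P19/second 6.
P12 first at 29: fill all 50 — 270 left.
P5 first at 27: fill all 100 — 170 left.
P1/first (24): +30 — 140 left.
P25 first at 23: fill all 90 — 50 left.
P25 second at 22: only 50 left, fill 50.
Total = 29×50 + 27×100 + 24×30 + 23×90 + 22×50 = 8040.

8040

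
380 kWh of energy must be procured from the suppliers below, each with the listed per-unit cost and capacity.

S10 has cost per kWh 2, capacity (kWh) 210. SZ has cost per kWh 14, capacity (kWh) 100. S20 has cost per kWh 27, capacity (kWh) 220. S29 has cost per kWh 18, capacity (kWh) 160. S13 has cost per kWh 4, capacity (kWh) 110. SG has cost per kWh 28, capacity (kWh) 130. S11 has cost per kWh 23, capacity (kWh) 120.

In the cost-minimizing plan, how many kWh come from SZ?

Use suppliers in increasing cost order.
S10 (2): use full 210 → 170 kWh to go.
Take 110 from S13 at 4 → need 60 more.
SZ (14): take the remaining 60 → done.
S29, S11, S20, SG: unused.

60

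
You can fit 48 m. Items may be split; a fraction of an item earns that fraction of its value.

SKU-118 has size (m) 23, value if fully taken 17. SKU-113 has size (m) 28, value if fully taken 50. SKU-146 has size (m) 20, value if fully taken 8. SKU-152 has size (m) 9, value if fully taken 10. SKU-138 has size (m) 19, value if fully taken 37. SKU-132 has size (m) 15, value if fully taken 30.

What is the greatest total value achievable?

Best value per unit of size first: SKU-132 30/15≈2, SKU-138 37/19≈1.95, SKU-113 50/28≈1.79, SKU-152 10/9≈1.11, SKU-118 17/23≈0.739, SKU-146 8/20≈0.4.
Take all of SKU-132 (15 m, value 30) → 33 m left.
SKU-138: take in full, 19 m for value 37 → 14 left.
14 m left: a 14/28 share of SKU-113 gives 50×14/28 = 25.
Total value = 92.

92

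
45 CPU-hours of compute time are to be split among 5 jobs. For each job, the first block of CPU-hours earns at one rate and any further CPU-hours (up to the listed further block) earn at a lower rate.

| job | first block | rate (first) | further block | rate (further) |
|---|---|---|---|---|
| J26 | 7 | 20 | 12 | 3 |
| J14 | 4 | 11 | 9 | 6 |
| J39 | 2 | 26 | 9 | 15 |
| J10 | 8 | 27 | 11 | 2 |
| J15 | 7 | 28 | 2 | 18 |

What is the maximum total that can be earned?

Order all 10 blocks by rate: J15/first 28 > J10/first 27 > J39/first 26 > J26/first 20 > J15/second 18 > J39/second 15 > J14/first 11 > J14/second 6 > J26/second 3 > J10/second 2.
J15/first (28): +7 — 38 left.
J10 first at 27: fill all 8 — 30 left.
J39 first at 26: fill all 2 — 28 left.
J26 first at 20: fill all 7 — 21 left.
J15 second at 18: fill all 2 — 19 left.
Fill J39 second block (9 at 15) — 10 left.
J14 first at 11: fill all 4 — 6 left.
J14/second: +6 of 9 at 6; pool empty.
Total = 28×7 + 27×8 + 26×2 + 20×7 + 18×2 + 15×9 + 11×4 + 6×6 = 855.

855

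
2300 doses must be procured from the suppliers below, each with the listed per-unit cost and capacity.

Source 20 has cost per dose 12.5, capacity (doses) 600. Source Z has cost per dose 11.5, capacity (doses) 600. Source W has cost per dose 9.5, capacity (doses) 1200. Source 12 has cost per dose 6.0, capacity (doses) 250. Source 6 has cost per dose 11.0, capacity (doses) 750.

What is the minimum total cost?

Use suppliers in increasing cost order.
Source 12 (6.0): use full 250 → 2050 doses to go.
Source W at 9.5: take all 1200 doses → 850 still needed.
Source 6 (11.0): use full 750 → 100 doses to go.
Take 100 from Source Z at 11.5 to finish.
Source 20: unused.
Cost = 250×6.0 + 1200×9.5 + 750×11.0 + 100×11.5 = 22300.

22300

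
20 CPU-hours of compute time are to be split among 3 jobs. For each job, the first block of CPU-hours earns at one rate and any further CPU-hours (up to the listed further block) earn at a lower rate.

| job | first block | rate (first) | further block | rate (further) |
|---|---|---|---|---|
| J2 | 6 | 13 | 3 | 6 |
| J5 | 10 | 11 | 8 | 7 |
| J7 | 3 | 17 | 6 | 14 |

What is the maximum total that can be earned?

Order all 6 blocks by rate: J7/T1 17 > J7/T2 14 > J2/T1 13 > J5/T1 11 > J5/T2 7 > J2/T2 6.
J7 T1 at 17: fill all 3 — 17 left.
J7/T2 (14): +6 — 11 left.
J2 T1 at 13: fill all 6 — 5 left.
J5/T1: +5 of 10 at 11; pool empty.
Total = 17×3 + 14×6 + 13×6 + 11×5 = 268.

268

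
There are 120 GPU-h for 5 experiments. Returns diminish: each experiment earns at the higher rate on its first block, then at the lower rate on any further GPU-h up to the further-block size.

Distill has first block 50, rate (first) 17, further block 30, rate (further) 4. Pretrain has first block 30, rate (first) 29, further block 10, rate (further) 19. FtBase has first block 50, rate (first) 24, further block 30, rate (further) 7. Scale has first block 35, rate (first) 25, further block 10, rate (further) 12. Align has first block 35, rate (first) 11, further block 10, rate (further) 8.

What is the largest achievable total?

3040

Order all 10 blocks by rate: Pretrain/tier1 29 > Scale/tier1 25 > FtBase/tier1 24 > Pretrain/tier2 19 > Distill/tier1 17 > Scale/tier2 12 > Align/tier1 11 > Align/tier2 8 > FtBase/tier2 7 > Distill/tier2 4.
Fill Pretrain tier1 block (30 at 29) → 90 left.
Scale tier1 at 25: fill all 35 → 55 left.
FtBase tier1 at 24: fill all 50 → 5 left.
Pretrain tier2 at 19: only 5 left, fill 5.
Total = 29×30 + 25×35 + 24×50 + 19×5 = 3040.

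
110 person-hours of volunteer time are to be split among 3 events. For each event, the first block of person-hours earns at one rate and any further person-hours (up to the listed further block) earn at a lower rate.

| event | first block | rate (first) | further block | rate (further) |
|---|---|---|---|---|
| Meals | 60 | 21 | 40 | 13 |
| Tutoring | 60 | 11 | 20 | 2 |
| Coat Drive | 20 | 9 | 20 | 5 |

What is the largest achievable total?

Order all 6 blocks by rate: Meals/first 21 > Meals/second 13 > Tutoring/first 11 > Coat Drive/first 9 > Coat Drive/second 5 > Tutoring/second 2.
Meals/first (21): +60 → 50 left.
Meals second at 13: fill all 40 → 10 left.
Tutoring first at 11: only 10 left, fill 10.
Total = 21×60 + 13×40 + 11×10 = 1890.

1890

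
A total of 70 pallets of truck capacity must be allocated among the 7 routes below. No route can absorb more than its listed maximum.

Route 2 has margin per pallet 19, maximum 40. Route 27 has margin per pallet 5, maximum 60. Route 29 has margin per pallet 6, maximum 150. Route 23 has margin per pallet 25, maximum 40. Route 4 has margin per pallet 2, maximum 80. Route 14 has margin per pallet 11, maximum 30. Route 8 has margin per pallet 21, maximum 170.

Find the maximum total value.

Rank by margin per pallet: Route 23 25 > Route 8 21 > Route 2 19 > Route 14 11 > Route 29 6 > Route 27 5 > Route 4 2.
Route 23: +40 to 40 (cap) ; 30 left.
Route 8: +30 (room for 170) → 30. Pool exhausted.
Total = 25×40 + 21×30 = 1630.

1630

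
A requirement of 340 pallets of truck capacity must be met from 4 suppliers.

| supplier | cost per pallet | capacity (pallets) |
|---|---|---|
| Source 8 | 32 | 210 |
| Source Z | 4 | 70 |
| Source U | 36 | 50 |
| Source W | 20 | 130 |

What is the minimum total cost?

7360

Fill from the cheapest supplier first.
Source Z (4): use full 70 — 270 pallets to go.
Source W at 20: take all 130 pallets — 140 still needed.
Source 8 at 32: take 140 of its 210 — requirement met.
Source U: unused.
Cost = 70×4 + 130×20 + 140×32 = 7360.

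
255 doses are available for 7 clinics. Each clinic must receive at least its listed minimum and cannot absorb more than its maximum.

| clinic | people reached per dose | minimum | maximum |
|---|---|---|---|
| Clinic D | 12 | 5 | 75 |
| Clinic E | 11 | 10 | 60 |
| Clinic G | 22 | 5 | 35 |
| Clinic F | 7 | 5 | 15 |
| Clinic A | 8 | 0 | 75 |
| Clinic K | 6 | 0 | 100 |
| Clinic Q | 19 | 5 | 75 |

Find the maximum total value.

Meeting every minimum uses 5+10+5+5+0+0+5 = 30 doses, leaving 225.
Rank by people reached per dose: Clinic G 22 > Clinic Q 19 > Clinic D 12 > Clinic E 11 > Clinic A 8 > Clinic F 7 > Clinic K 6.
Give Clinic G 30 more to hit its cap of 35 → 195 left.
Give Clinic Q 70 more to hit its cap of 75 → 125 left.
Give Clinic D 70 more to hit its cap of 75 → 55 left.
Give Clinic E 50 more to hit its cap of 60 → 5 left.
Clinic A: +5 (room for 75) → 5. Pool exhausted.
Total = 12×75 + 11×60 + 22×35 + 7×5 + 8×5 + 19×75 = 3830.

3830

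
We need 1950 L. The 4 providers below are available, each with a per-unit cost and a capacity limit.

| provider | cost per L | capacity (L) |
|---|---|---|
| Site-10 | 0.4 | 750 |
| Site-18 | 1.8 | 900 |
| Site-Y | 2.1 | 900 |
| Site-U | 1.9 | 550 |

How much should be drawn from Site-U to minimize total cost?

300

Cheapest first:
Site-10 at 0.4: take all 750 L → 1200 still needed.
Take 900 from Site-18 at 1.8 → need 300 more.
Site-U at 1.9: take 300 of its 550 → requirement met.
Site-Y: unused.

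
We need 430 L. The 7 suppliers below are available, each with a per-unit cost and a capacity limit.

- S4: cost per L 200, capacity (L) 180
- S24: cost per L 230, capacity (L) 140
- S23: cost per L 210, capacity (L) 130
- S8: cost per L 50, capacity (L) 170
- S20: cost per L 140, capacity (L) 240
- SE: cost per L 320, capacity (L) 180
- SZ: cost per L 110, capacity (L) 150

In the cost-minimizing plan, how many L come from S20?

110

Fill from the cheapest supplier first.
S8 (50): use full 170 → 260 L to go.
Take 150 from SZ at 110 → need 110 more.
Take 110 from S20 at 140 to finish.
S4, S23, S24, SE: unused.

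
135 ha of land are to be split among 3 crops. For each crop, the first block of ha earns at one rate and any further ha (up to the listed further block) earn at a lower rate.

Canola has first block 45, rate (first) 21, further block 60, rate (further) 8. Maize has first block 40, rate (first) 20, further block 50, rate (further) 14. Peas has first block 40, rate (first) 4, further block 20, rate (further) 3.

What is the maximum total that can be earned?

Order all 6 blocks by rate: Canola/first 21 > Maize/first 20 > Maize/second 14 > Canola/second 8 > Peas/first 4 > Peas/second 3.
Canola first at 21: fill all 45 → 90 left.
Maize/first (20): +40 → 50 left.
Fill Maize second block (50 at 14) → 0 left.
Total = 21×45 + 20×40 + 14×50 = 2445.

2445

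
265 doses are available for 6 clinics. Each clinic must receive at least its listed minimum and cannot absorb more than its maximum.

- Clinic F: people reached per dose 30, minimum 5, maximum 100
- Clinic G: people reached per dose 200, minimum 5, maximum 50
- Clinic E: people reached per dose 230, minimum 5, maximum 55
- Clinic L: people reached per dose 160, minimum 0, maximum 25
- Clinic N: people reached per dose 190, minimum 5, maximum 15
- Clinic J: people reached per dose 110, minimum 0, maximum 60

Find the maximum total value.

Meeting every minimum uses 5+5+5+0+5+0 = 20 doses, leaving 245.
Highest people reached per dose first: Clinic E 230 > Clinic G 200 > Clinic N 190 > Clinic L 160 > Clinic J 110 > Clinic F 30.
Give Clinic E 50 more to hit its cap of 55 ; 195 left.
Give Clinic G 45 more to hit its cap of 50 ; 150 left.
Clinic N: +10 to 15 (cap) ; 140 left.
Give Clinic L 25 more to hit its cap of 25 ; 115 left.
Clinic J: +60 to 60 (cap) ; 55 left.
Clinic F has room for 95 more but only 55 remain, so it gets 60.
Total = 30×60 + 200×50 + 230×55 + 160×25 + 190×15 + 110×60 = 37900.

37900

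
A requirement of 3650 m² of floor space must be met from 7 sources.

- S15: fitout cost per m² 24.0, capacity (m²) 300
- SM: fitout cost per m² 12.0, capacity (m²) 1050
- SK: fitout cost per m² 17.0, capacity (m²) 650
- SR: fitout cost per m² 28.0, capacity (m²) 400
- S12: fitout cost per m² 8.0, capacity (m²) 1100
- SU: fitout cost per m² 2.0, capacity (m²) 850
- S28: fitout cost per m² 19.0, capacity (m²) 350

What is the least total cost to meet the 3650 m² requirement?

Cheapest first:
SU at 2.0: take all 850 m² → 2800 still needed.
S12 at 8.0: take all 1100 m² → 1700 still needed.
Take 1050 from SM at 12.0 → need 650 more.
SK (17.0): use full 650 → 0 m² to go.
S28, S15, SR: unused.
Cost = 850×2.0 + 1100×8.0 + 1050×12.0 + 650×17.0 = 34150.

34150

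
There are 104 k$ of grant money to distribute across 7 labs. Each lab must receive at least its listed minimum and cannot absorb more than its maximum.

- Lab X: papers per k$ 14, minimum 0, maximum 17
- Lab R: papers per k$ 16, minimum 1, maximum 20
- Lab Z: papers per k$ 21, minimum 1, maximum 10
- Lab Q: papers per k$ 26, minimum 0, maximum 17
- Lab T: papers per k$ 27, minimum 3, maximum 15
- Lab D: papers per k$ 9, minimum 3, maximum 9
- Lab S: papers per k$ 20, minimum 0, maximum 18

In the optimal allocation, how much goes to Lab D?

7

Meeting every minimum uses 0+1+1+0+3+3+0 = 8 k$, leaving 96.
Rank by papers per k$: Lab T 27 > Lab Q 26 > Lab Z 21 > Lab S 20 > Lab R 16 > Lab X 14 > Lab D 9.
Lab T: +12 to 15 (cap) ; 84 left.
Give Lab Q 17 more to hit its cap of 17 ; 67 left.
Lab Z takes 9 more to reach its cap of 10 ; 58 left.
Lab S: +18 to 18 (cap) ; 40 left.
Lab R: +19 to 20 (cap) ; 21 left.
Lab X: +17 to 17 (cap) ; 4 left.
Lab D has room for 6 more but only 4 remain, so it gets 7.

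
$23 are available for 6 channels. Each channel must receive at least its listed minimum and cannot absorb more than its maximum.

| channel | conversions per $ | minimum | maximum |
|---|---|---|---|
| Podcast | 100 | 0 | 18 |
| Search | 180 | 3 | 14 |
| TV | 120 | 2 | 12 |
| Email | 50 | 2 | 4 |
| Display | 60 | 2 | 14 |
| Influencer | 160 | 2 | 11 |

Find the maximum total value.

Meeting every minimum uses 0+3+2+2+2+2 = 11 $, leaving 12.
Highest conversions per $ first: Search 180 > Influencer 160 > TV 120 > Podcast 100 > Display 60 > Email 50.
Search: +11 to 14 (cap) → 1 left.
Influencer has room for 9 more but only 1 remain, so it gets 3.
Total = 180×14 + 120×2 + 50×2 + 60×2 + 160×3 = 3460.

3460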